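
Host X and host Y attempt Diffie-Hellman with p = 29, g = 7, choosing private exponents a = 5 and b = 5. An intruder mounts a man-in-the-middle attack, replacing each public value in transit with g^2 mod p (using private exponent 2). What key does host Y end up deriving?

24

Host Y receives an intruder's public value M = 7^2 mod 29 instead of the honest one.
7^1 ≡ 7 (mod 29)
7^2 = (7^1)^2 ≡ 7^2 = 49 ≡ 20 (mod 29)
So M = 20. Host Y computes K = M^5 mod 29.
20^1 ≡ 20 (mod 29)
20^2 = (20^1)^2 ≡ 20^2 = 400 ≡ 23 (mod 29)
20^4 = (20^2)^2 ≡ 23^2 = 529 ≡ 7 (mod 29)
20^5 = 20^4 · 20^1 ≡ 7 · 20 ≡ 24 (mod 29).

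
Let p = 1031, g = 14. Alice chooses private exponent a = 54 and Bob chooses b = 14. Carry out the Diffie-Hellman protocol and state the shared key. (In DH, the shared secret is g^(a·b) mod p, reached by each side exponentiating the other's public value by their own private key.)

30

Bob sends B = g^b mod p = 14^14 mod 1031.
14^1 ≡ 14 (mod 1031)
14^2 = (14^1)^2 ≡ 14^2 = 196 ≡ 196 (mod 1031)
14^4 = (14^2)^2 ≡ 196^2 = 38416 ≡ 269 (mod 1031)
14^8 = (14^4)^2 ≡ 269^2 = 72361 ≡ 191 (mod 1031)
14^14 = 14^8 · 14^4 · 14^2 ≡ 191 · 269 · 196 ≡ 507 (mod 1031).
So B = 507. Alice then computes K = B^a mod p = 507^54 mod 1031.
507^1 ≡ 507 (mod 1031)
507^2 = (507^1)^2 ≡ 507^2 = 257049 ≡ 330 (mod 1031)
507^4 = (507^2)^2 ≡ 330^2 = 108900 ≡ 645 (mod 1031)
507^8 = (507^4)^2 ≡ 645^2 = 416025 ≡ 532 (mod 1031)
507^16 = (507^8)^2 ≡ 532^2 = 283024 ≡ 530 (mod 1031)
507^32 = (507^16)^2 ≡ 530^2 = 280900 ≡ 468 (mod 1031)
507^54 = 507^32 · 507^16 · 507^4 · 507^2 ≡ 468 · 530 · 645 · 330 ≡ 30 (mod 1031).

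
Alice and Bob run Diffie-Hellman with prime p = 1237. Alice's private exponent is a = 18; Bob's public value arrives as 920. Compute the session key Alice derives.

Shared key K = 920^18 mod 1237.
920^1 ≡ 920 (mod 1237)
920^2 = (920^1)^2 ≡ 920^2 = 846400 ≡ 292 (mod 1237)
920^4 = (920^2)^2 ≡ 292^2 = 85264 ≡ 1148 (mod 1237)
920^8 = (920^4)^2 ≡ 1148^2 = 1317904 ≡ 499 (mod 1237)
920^16 = (920^8)^2 ≡ 499^2 = 249001 ≡ 364 (mod 1237)
920^18 = 920^16 · 920^2 ≡ 364 · 292 ≡ 1143 (mod 1237).

1143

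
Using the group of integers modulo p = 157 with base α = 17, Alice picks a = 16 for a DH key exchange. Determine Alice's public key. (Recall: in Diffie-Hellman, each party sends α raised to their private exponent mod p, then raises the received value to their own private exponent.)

Public value = 17^16 mod 157.
17^1 ≡ 17 (mod 157)
17^2 = (17^1)^2 ≡ 17^2 = 289 ≡ 132 (mod 157)
17^4 = (17^2)^2 ≡ 132^2 = 17424 ≡ 154 (mod 157)
17^8 = (17^4)^2 ≡ 154^2 = 23716 ≡ 9 (mod 157)
17^16 = (17^8)^2 ≡ 9^2 = 81 ≡ 81 (mod 157)

81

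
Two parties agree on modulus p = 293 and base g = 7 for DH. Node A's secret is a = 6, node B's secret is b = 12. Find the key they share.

229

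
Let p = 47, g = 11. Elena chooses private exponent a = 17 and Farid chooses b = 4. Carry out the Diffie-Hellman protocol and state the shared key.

17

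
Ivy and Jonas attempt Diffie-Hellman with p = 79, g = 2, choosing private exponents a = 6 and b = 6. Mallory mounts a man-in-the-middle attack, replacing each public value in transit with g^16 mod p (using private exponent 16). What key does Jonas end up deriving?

Jonas receives Mallory's public value M = 2^16 mod 79 instead of the honest one.
2^1 ≡ 2 (mod 79)
2^2 = (2^1)^2 ≡ 2^2 = 4 ≡ 4 (mod 79)
2^4 = (2^2)^2 ≡ 4^2 = 16 ≡ 16 (mod 79)
2^8 = (2^4)^2 ≡ 16^2 = 256 ≡ 19 (mod 79)
2^16 = (2^8)^2 ≡ 19^2 = 361 ≡ 45 (mod 79)
So M = 45. Jonas computes K = M^6 mod 79.
45^1 ≡ 45 (mod 79)
45^2 = (45^1)^2 ≡ 45^2 = 2025 ≡ 50 (mod 79)
45^4 = (45^2)^2 ≡ 50^2 = 2500 ≡ 51 (mod 79)
45^6 = 45^4 · 45^2 ≡ 51 · 50 ≡ 22 (mod 79).

22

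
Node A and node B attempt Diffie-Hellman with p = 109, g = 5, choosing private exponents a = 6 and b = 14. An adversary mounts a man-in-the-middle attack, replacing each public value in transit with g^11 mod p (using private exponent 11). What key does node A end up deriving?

27

Node A receives an adversary's public value M = 5^11 mod 109 instead of the honest one.
5^1 ≡ 5 (mod 109)
5^2 = (5^1)^2 ≡ 5^2 = 25 ≡ 25 (mod 109)
5^4 = (5^2)^2 ≡ 25^2 = 625 ≡ 80 (mod 109)
5^8 = (5^4)^2 ≡ 80^2 = 6400 ≡ 78 (mod 109)
5^11 = 5^8 · 5^2 · 5^1 ≡ 78 · 25 · 5 ≡ 49 (mod 109).
So M = 49. Node A computes K = M^6 mod 109.
49^1 ≡ 49 (mod 109)
49^2 = (49^1)^2 ≡ 49^2 = 2401 ≡ 3 (mod 109)
49^4 = (49^2)^2 ≡ 3^2 = 9 ≡ 9 (mod 109)
49^6 = 49^4 · 49^2 ≡ 9 · 3 ≡ 27 (mod 109).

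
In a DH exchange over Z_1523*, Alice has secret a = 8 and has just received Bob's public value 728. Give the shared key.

85

Shared key K = 728^8 mod 1523.
728^1 ≡ 728 (mod 1523)
728^2 = (728^1)^2 ≡ 728^2 = 529984 ≡ 1503 (mod 1523)
728^4 = (728^2)^2 ≡ 1503^2 = 2259009 ≡ 400 (mod 1523)
728^8 = (728^4)^2 ≡ 400^2 = 160000 ≡ 85 (mod 1523)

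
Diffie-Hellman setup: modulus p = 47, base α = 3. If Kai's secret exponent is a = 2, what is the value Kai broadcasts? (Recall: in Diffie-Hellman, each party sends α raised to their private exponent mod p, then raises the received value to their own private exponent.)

9

Public value = 3^2 (mod 47).
3^1 ≡ 3 (mod 47)
3^2 = (3^1)^2 ≡ 3^2 = 9 ≡ 9 (mod 47)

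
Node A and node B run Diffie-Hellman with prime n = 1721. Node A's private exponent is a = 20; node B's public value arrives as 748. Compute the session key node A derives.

Shared key K = 748^20 mod 1721.
748^1 ≡ 748 (mod 1721)
748^2 = (748^1)^2 ≡ 748^2 = 559504 ≡ 179 (mod 1721)
748^4 = (748^2)^2 ≡ 179^2 = 32041 ≡ 1063 (mod 1721)
748^8 = (748^4)^2 ≡ 1063^2 = 1129969 ≡ 993 (mod 1721)
748^16 = (748^8)^2 ≡ 993^2 = 986049 ≡ 1637 (mod 1721)
748^20 = 748^16 · 748^4 ≡ 1637 · 1063 ≡ 200 (mod 1721).

200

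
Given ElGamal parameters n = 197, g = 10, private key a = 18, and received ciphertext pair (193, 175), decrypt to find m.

40

Shared mask s = c₁^a mod n = 193^18 mod 197.
193^1 ≡ 193 (mod 197)
193^2 = (193^1)^2 ≡ 193^2 = 37249 ≡ 16 (mod 197)
193^4 = (193^2)^2 ≡ 16^2 = 256 ≡ 59 (mod 197)
193^8 = (193^4)^2 ≡ 59^2 = 3481 ≡ 132 (mod 197)
193^16 = (193^8)^2 ≡ 132^2 = 17424 ≡ 88 (mod 197)
193^18 = 193^16 · 193^2 ≡ 88 · 16 ≡ 29 (mod 197).
So s = 29; s⁻¹ ≡ 34 (mod 197).
m = c₂ · s⁻¹ mod 197 = 175 · 34 mod 197 = 40.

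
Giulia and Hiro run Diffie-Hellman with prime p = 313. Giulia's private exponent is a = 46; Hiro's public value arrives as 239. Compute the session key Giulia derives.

75

Shared key K = 239^46 mod 313.
239^1 ≡ 239 (mod 313)
239^2 = (239^1)^2 ≡ 239^2 = 57121 ≡ 155 (mod 313)
239^4 = (239^2)^2 ≡ 155^2 = 24025 ≡ 237 (mod 313)
239^8 = (239^4)^2 ≡ 237^2 = 56169 ≡ 142 (mod 313)
239^16 = (239^8)^2 ≡ 142^2 = 20164 ≡ 132 (mod 313)
239^32 = (239^16)^2 ≡ 132^2 = 17424 ≡ 209 (mod 313)
239^46 = 239^32 · 239^8 · 239^4 · 239^2 ≡ 209 · 142 · 237 · 155 ≡ 75 (mod 313).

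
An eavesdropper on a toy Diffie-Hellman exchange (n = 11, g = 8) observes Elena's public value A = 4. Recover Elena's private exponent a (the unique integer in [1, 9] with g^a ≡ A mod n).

4

Try successive powers of 8 modulo 11:
8^1 ≡ 8
8^2 ≡ 9
8^3 ≡ 6
8^4 ≡ 4
Found: a = 4.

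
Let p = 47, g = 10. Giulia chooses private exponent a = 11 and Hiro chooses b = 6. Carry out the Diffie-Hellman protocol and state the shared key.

18

Hiro sends B = g^b mod p = 10^6 mod 47.
10^1 ≡ 10 (mod 47)
10^2 = (10^1)^2 ≡ 10^2 = 100 ≡ 6 (mod 47)
10^4 = (10^2)^2 ≡ 6^2 = 36 ≡ 36 (mod 47)
10^6 = 10^4 · 10^2 ≡ 36 · 6 ≡ 28 (mod 47).
So B = 28. Giulia then computes K = B^a mod p = 28^11 mod 47.
28^1 ≡ 28 (mod 47)
28^2 = (28^1)^2 ≡ 28^2 = 784 ≡ 32 (mod 47)
28^4 = (28^2)^2 ≡ 32^2 = 1024 ≡ 37 (mod 47)
28^8 = (28^4)^2 ≡ 37^2 = 1369 ≡ 6 (mod 47)
28^11 = 28^8 · 28^2 · 28^1 ≡ 6 · 32 · 28 ≡ 18 (mod 47).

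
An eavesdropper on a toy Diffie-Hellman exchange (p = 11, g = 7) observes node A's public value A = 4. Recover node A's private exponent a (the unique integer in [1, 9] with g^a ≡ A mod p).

6

Try successive powers of 7 modulo 11:
7^1 ≡ 7
7^2 ≡ 5
7^3 ≡ 2
7^4 ≡ 3
7^5 ≡ 10
7^6 ≡ 4
Found: a = 6.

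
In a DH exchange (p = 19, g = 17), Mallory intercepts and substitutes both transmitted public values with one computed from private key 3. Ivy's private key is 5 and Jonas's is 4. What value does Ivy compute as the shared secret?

7

Ivy receives Mallory's public value M = 17^3 mod 19 instead of the honest one.
17^1 ≡ 17 (mod 19)
17^2 = (17^1)^2 ≡ 17^2 = 289 ≡ 4 (mod 19)
17^3 = 17^2 · 17^1 ≡ 4 · 17 ≡ 11 (mod 19).
So M = 11. Ivy computes K = M^5 mod 19.
11^1 ≡ 11 (mod 19)
11^2 = (11^1)^2 ≡ 11^2 = 121 ≡ 7 (mod 19)
11^4 = (11^2)^2 ≡ 7^2 = 49 ≡ 11 (mod 19)
11^5 = 11^4 · 11^1 ≡ 11 · 11 ≡ 7 (mod 19).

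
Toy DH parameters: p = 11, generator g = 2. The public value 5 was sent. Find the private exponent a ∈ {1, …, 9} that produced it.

4

Try successive powers of 2 modulo 11:
2^1 ≡ 2
2^2 ≡ 4
2^3 ≡ 8
2^4 ≡ 5
Found: a = 4.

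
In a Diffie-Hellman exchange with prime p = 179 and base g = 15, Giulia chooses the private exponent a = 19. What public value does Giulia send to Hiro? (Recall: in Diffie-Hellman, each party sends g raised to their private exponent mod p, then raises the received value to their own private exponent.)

Public value = 15^19 mod 179.
15^1 ≡ 15 (mod 179)
15^2 = (15^1)^2 ≡ 15^2 = 225 ≡ 46 (mod 179)
15^4 = (15^2)^2 ≡ 46^2 = 2116 ≡ 147 (mod 179)
15^8 = (15^4)^2 ≡ 147^2 = 21609 ≡ 129 (mod 179)
15^16 = (15^8)^2 ≡ 129^2 = 16641 ≡ 173 (mod 179)
15^19 = 15^16 · 15^2 · 15^1 ≡ 173 · 46 · 15 ≡ 156 (mod 179).

156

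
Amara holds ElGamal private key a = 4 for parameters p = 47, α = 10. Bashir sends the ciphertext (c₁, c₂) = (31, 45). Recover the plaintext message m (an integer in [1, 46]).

Shared mask s = c₁^a mod p = 31^4 mod 47.
31^1 ≡ 31 (mod 47)
31^2 = (31^1)^2 ≡ 31^2 = 961 ≡ 21 (mod 47)
31^4 = (31^2)^2 ≡ 21^2 = 441 ≡ 18 (mod 47)
So s = 18; s⁻¹ ≡ 34 (mod 47).
m = c₂ · s⁻¹ mod 47 = 45 · 34 mod 47 = 26.

26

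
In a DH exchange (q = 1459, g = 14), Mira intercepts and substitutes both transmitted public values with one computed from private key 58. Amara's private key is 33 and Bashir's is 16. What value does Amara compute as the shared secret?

983

Amara receives Mira's public value M = 14^58 mod 1459 instead of the honest one.
14^1 ≡ 14 (mod 1459)
14^2 = (14^1)^2 ≡ 14^2 = 196 ≡ 196 (mod 1459)
14^4 = (14^2)^2 ≡ 196^2 = 38416 ≡ 482 (mod 1459)
14^8 = (14^4)^2 ≡ 482^2 = 232324 ≡ 343 (mod 1459)
14^16 = (14^8)^2 ≡ 343^2 = 117649 ≡ 929 (mod 1459)
14^32 = (14^16)^2 ≡ 929^2 = 863041 ≡ 772 (mod 1459)
14^58 = 14^32 · 14^16 · 14^8 · 14^2 ≡ 772 · 929 · 343 · 196 ≡ 1449 (mod 1459).
So M = 1449. Amara computes K = M^33 mod 1459.
1449^1 ≡ 1449 (mod 1459)
1449^2 = (1449^1)^2 ≡ 1449^2 = 2099601 ≡ 100 (mod 1459)
1449^4 = (1449^2)^2 ≡ 100^2 = 10000 ≡ 1246 (mod 1459)
1449^8 = (1449^4)^2 ≡ 1246^2 = 1552516 ≡ 140 (mod 1459)
1449^16 = (1449^8)^2 ≡ 140^2 = 19600 ≡ 633 (mod 1459)
1449^32 = (1449^16)^2 ≡ 633^2 = 400689 ≡ 923 (mod 1459)
1449^33 = 1449^32 · 1449^1 ≡ 923 · 1449 ≡ 983 (mod 1459).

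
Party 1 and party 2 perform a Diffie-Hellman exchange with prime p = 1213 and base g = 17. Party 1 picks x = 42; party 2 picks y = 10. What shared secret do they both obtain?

464

Party 1 sends A = g^x mod p = 17^42 mod 1213.
17^1 ≡ 17 (mod 1213)
17^2 = (17^1)^2 ≡ 17^2 = 289 ≡ 289 (mod 1213)
17^4 = (17^2)^2 ≡ 289^2 = 83521 ≡ 1037 (mod 1213)
17^8 = (17^4)^2 ≡ 1037^2 = 1075369 ≡ 651 (mod 1213)
17^16 = (17^8)^2 ≡ 651^2 = 423801 ≡ 464 (mod 1213)
17^32 = (17^16)^2 ≡ 464^2 = 215296 ≡ 595 (mod 1213)
17^42 = 17^32 · 17^8 · 17^2 ≡ 595 · 651 · 289 ≡ 1000 (mod 1213).
So A = 1000. Party 2 then computes K = A^y mod p = 1000^10 mod 1213.
1000^1 ≡ 1000 (mod 1213)
1000^2 = (1000^1)^2 ≡ 1000^2 = 1000000 ≡ 488 (mod 1213)
1000^4 = (1000^2)^2 ≡ 488^2 = 238144 ≡ 396 (mod 1213)
1000^8 = (1000^4)^2 ≡ 396^2 = 156816 ≡ 339 (mod 1213)
1000^10 = 1000^8 · 1000^2 ≡ 339 · 488 ≡ 464 (mod 1213).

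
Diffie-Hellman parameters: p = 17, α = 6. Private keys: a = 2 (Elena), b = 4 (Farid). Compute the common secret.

16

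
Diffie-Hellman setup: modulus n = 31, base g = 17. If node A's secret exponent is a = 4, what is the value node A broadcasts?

7

Public value = 17^4 (mod 31).
17^1 ≡ 17 (mod 31)
17^2 = (17^1)^2 ≡ 17^2 = 289 ≡ 10 (mod 31)
17^4 = (17^2)^2 ≡ 10^2 = 100 ≡ 7 (mod 31)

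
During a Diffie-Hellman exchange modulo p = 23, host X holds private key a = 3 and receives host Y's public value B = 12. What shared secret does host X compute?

3

Shared key K = 12^3 mod 23.
12^1 ≡ 12 (mod 23)
12^2 = (12^1)^2 ≡ 12^2 = 144 ≡ 6 (mod 23)
12^3 = 12^2 · 12^1 ≡ 6 · 12 ≡ 3 (mod 23).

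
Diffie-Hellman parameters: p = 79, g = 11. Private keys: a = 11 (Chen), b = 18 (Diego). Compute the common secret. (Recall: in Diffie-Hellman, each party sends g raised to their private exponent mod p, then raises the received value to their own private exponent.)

Diego sends B = g^b mod p = 11^18 mod 79.
11^1 ≡ 11 (mod 79)
11^2 = (11^1)^2 ≡ 11^2 = 121 ≡ 42 (mod 79)
11^4 = (11^2)^2 ≡ 42^2 = 1764 ≡ 26 (mod 79)
11^8 = (11^4)^2 ≡ 26^2 = 676 ≡ 44 (mod 79)
11^16 = (11^8)^2 ≡ 44^2 = 1936 ≡ 40 (mod 79)
11^18 = 11^16 · 11^2 ≡ 40 · 42 ≡ 21 (mod 79).
So B = 21. Chen then computes K = B^a mod p = 21^11 mod 79.
21^1 ≡ 21 (mod 79)
21^2 = (21^1)^2 ≡ 21^2 = 441 ≡ 46 (mod 79)
21^4 = (21^2)^2 ≡ 46^2 = 2116 ≡ 62 (mod 79)
21^8 = (21^4)^2 ≡ 62^2 = 3844 ≡ 52 (mod 79)
21^11 = 21^8 · 21^2 · 21^1 ≡ 52 · 46 · 21 ≡ 67 (mod 79).

67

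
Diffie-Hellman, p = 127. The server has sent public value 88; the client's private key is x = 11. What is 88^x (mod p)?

Shared key K = 88^11 mod 127.
88^1 ≡ 88 (mod 127)
88^2 = (88^1)^2 ≡ 88^2 = 7744 ≡ 124 (mod 127)
88^4 = (88^2)^2 ≡ 124^2 = 15376 ≡ 9 (mod 127)
88^8 = (88^4)^2 ≡ 9^2 = 81 ≡ 81 (mod 127)
88^11 = 88^8 · 88^2 · 88^1 ≡ 81 · 124 · 88 ≡ 79 (mod 127).

79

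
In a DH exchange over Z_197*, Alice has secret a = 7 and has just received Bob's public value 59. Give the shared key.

178

Shared key K = 59^7 mod 197.
59^1 ≡ 59 (mod 197)
59^2 = (59^1)^2 ≡ 59^2 = 3481 ≡ 132 (mod 197)
59^4 = (59^2)^2 ≡ 132^2 = 17424 ≡ 88 (mod 197)
59^7 = 59^4 · 59^2 · 59^1 ≡ 88 · 132 · 59 ≡ 178 (mod 197).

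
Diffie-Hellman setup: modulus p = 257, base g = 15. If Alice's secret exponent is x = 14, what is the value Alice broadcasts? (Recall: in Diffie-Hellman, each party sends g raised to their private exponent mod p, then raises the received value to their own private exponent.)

Public value = 15^14 mod 257.
15^1 ≡ 15 (mod 257)
15^2 = (15^1)^2 ≡ 15^2 = 225 ≡ 225 (mod 257)
15^4 = (15^2)^2 ≡ 225^2 = 50625 ≡ 253 (mod 257)
15^8 = (15^4)^2 ≡ 253^2 = 64009 ≡ 16 (mod 257)
15^14 = 15^8 · 15^4 · 15^2 ≡ 16 · 253 · 225 ≡ 249 (mod 257).

249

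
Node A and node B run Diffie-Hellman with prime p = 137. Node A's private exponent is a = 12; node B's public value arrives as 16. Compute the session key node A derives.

56

Shared key K = 16^12 mod 137.
16^1 ≡ 16 (mod 137)
16^2 = (16^1)^2 ≡ 16^2 = 256 ≡ 119 (mod 137)
16^4 = (16^2)^2 ≡ 119^2 = 14161 ≡ 50 (mod 137)
16^8 = (16^4)^2 ≡ 50^2 = 2500 ≡ 34 (mod 137)
16^12 = 16^8 · 16^4 ≡ 34 · 50 ≡ 56 (mod 137).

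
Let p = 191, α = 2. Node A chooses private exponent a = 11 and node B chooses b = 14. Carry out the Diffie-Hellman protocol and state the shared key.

Node A sends A = α^a mod p = 2^11 mod 191.
2^1 ≡ 2 (mod 191)
2^2 = (2^1)^2 ≡ 2^2 = 4 ≡ 4 (mod 191)
2^4 = (2^2)^2 ≡ 4^2 = 16 ≡ 16 (mod 191)
2^8 = (2^4)^2 ≡ 16^2 = 256 ≡ 65 (mod 191)
2^11 = 2^8 · 2^2 · 2^1 ≡ 65 · 4 · 2 ≡ 138 (mod 191).
So A = 138. Node B then computes K = A^b mod p = 138^14 mod 191.
138^1 ≡ 138 (mod 191)
138^2 = (138^1)^2 ≡ 138^2 = 19044 ≡ 135 (mod 191)
138^4 = (138^2)^2 ≡ 135^2 = 18225 ≡ 80 (mod 191)
138^8 = (138^4)^2 ≡ 80^2 = 6400 ≡ 97 (mod 191)
138^14 = 138^8 · 138^4 · 138^2 ≡ 97 · 80 · 135 ≡ 156 (mod 191).

156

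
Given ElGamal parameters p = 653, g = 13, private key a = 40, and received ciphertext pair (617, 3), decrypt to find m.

476

Shared mask s = c₁^a mod p = 617^40 mod 653.
617^1 ≡ 617 (mod 653)
617^2 = (617^1)^2 ≡ 617^2 = 380689 ≡ 643 (mod 653)
617^4 = (617^2)^2 ≡ 643^2 = 413449 ≡ 100 (mod 653)
617^8 = (617^4)^2 ≡ 100^2 = 10000 ≡ 205 (mod 653)
617^16 = (617^8)^2 ≡ 205^2 = 42025 ≡ 233 (mod 653)
617^32 = (617^16)^2 ≡ 233^2 = 54289 ≡ 90 (mod 653)
617^40 = 617^32 · 617^8 ≡ 90 · 205 ≡ 166 (mod 653).
So s = 166; s⁻¹ ≡ 594 (mod 653).
m = c₂ · s⁻¹ mod 653 = 3 · 594 mod 653 = 476.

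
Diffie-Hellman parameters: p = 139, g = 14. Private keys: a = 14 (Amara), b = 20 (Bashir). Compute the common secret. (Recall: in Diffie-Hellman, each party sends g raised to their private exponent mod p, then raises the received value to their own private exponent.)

52

Bashir sends B = g^b mod p = 14^20 mod 139.
14^1 ≡ 14 (mod 139)
14^2 = (14^1)^2 ≡ 14^2 = 196 ≡ 57 (mod 139)
14^4 = (14^2)^2 ≡ 57^2 = 3249 ≡ 52 (mod 139)
14^8 = (14^4)^2 ≡ 52^2 = 2704 ≡ 63 (mod 139)
14^16 = (14^8)^2 ≡ 63^2 = 3969 ≡ 77 (mod 139)
14^20 = 14^16 · 14^4 ≡ 77 · 52 ≡ 112 (mod 139).
So B = 112. Amara then computes K = B^a mod p = 112^14 mod 139.
112^1 ≡ 112 (mod 139)
112^2 = (112^1)^2 ≡ 112^2 = 12544 ≡ 34 (mod 139)
112^4 = (112^2)^2 ≡ 34^2 = 1156 ≡ 44 (mod 139)
112^8 = (112^4)^2 ≡ 44^2 = 1936 ≡ 129 (mod 139)
112^14 = 112^8 · 112^4 · 112^2 ≡ 129 · 44 · 34 ≡ 52 (mod 139).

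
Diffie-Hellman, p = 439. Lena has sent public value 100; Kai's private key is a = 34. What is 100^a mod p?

Shared key K = 100^34 mod 439.
100^1 ≡ 100 (mod 439)
100^2 = (100^1)^2 ≡ 100^2 = 10000 ≡ 342 (mod 439)
100^4 = (100^2)^2 ≡ 342^2 = 116964 ≡ 190 (mod 439)
100^8 = (100^4)^2 ≡ 190^2 = 36100 ≡ 102 (mod 439)
100^16 = (100^8)^2 ≡ 102^2 = 10404 ≡ 307 (mod 439)
100^32 = (100^16)^2 ≡ 307^2 = 94249 ≡ 303 (mod 439)
100^34 = 100^32 · 100^2 ≡ 303 · 342 ≡ 22 (mod 439).

22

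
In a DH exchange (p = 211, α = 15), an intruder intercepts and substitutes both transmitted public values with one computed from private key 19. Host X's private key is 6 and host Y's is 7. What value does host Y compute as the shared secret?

Host Y receives an intruder's public value M = 15^19 mod 211 instead of the honest one.
15^1 ≡ 15 (mod 211)
15^2 = (15^1)^2 ≡ 15^2 = 225 ≡ 14 (mod 211)
15^4 = (15^2)^2 ≡ 14^2 = 196 ≡ 196 (mod 211)
15^8 = (15^4)^2 ≡ 196^2 = 38416 ≡ 14 (mod 211)
15^16 = (15^8)^2 ≡ 14^2 = 196 ≡ 196 (mod 211)
15^19 = 15^16 · 15^2 · 15^1 ≡ 196 · 14 · 15 ≡ 15 (mod 211).
So M = 15. Host Y computes K = M^7 mod 211.
15^1 ≡ 15 (mod 211)
15^2 = (15^1)^2 ≡ 15^2 = 225 ≡ 14 (mod 211)
15^4 = (15^2)^2 ≡ 14^2 = 196 ≡ 196 (mod 211)
15^7 = 15^4 · 15^2 · 15^1 ≡ 196 · 14 · 15 ≡ 15 (mod 211).

15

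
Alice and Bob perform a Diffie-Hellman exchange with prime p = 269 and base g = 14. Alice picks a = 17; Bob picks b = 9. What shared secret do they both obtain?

Bob sends B = g^b mod p = 14^9 mod 269.
14^1 ≡ 14 (mod 269)
14^2 = (14^1)^2 ≡ 14^2 = 196 ≡ 196 (mod 269)
14^4 = (14^2)^2 ≡ 196^2 = 38416 ≡ 218 (mod 269)
14^8 = (14^4)^2 ≡ 218^2 = 47524 ≡ 180 (mod 269)
14^9 = 14^8 · 14^1 ≡ 180 · 14 ≡ 99 (mod 269).
So B = 99. Alice then computes K = B^a mod p = 99^17 mod 269.
99^1 ≡ 99 (mod 269)
99^2 = (99^1)^2 ≡ 99^2 = 9801 ≡ 117 (mod 269)
99^4 = (99^2)^2 ≡ 117^2 = 13689 ≡ 239 (mod 269)
99^8 = (99^4)^2 ≡ 239^2 = 57121 ≡ 93 (mod 269)
99^16 = (99^8)^2 ≡ 93^2 = 8649 ≡ 41 (mod 269)
99^17 = 99^16 · 99^1 ≡ 41 · 99 ≡ 24 (mod 269).

24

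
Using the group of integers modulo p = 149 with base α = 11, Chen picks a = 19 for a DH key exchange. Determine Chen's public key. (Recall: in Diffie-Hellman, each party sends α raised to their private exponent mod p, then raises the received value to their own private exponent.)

75

Public value = 11^19 mod 149.
11^1 ≡ 11 (mod 149)
11^2 = (11^1)^2 ≡ 11^2 = 121 ≡ 121 (mod 149)
11^4 = (11^2)^2 ≡ 121^2 = 14641 ≡ 39 (mod 149)
11^8 = (11^4)^2 ≡ 39^2 = 1521 ≡ 31 (mod 149)
11^16 = (11^8)^2 ≡ 31^2 = 961 ≡ 67 (mod 149)
11^19 = 11^16 · 11^2 · 11^1 ≡ 67 · 121 · 11 ≡ 75 (mod 149).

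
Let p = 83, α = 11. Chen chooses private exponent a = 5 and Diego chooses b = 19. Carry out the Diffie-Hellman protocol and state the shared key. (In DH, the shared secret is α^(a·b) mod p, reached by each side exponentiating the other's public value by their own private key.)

Chen sends A = α^a mod p = 11^5 mod 83.
11^1 ≡ 11 (mod 83)
11^2 = (11^1)^2 ≡ 11^2 = 121 ≡ 38 (mod 83)
11^4 = (11^2)^2 ≡ 38^2 = 1444 ≡ 33 (mod 83)
11^5 = 11^4 · 11^1 ≡ 33 · 11 ≡ 31 (mod 83).
So A = 31. Diego then computes K = A^b mod p = 31^19 mod 83.
31^1 ≡ 31 (mod 83)
31^2 = (31^1)^2 ≡ 31^2 = 961 ≡ 48 (mod 83)
31^4 = (31^2)^2 ≡ 48^2 = 2304 ≡ 63 (mod 83)
31^8 = (31^4)^2 ≡ 63^2 = 3969 ≡ 68 (mod 83)
31^16 = (31^8)^2 ≡ 68^2 = 4624 ≡ 59 (mod 83)
31^19 = 31^16 · 31^2 · 31^1 ≡ 59 · 48 · 31 ≡ 61 (mod 83).

61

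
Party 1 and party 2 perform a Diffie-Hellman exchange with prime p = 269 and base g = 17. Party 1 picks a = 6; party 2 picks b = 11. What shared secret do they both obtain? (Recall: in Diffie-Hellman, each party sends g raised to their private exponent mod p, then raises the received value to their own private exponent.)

Party 2 sends B = g^b mod p = 17^11 mod 269.
17^1 ≡ 17 (mod 269)
17^2 = (17^1)^2 ≡ 17^2 = 289 ≡ 20 (mod 269)
17^4 = (17^2)^2 ≡ 20^2 = 400 ≡ 131 (mod 269)
17^8 = (17^4)^2 ≡ 131^2 = 17161 ≡ 214 (mod 269)
17^11 = 17^8 · 17^2 · 17^1 ≡ 214 · 20 · 17 ≡ 130 (mod 269).
So B = 130. Party 1 then computes K = B^a mod p = 130^6 mod 269.
130^1 ≡ 130 (mod 269)
130^2 = (130^1)^2 ≡ 130^2 = 16900 ≡ 222 (mod 269)
130^4 = (130^2)^2 ≡ 222^2 = 49284 ≡ 57 (mod 269)
130^6 = 130^4 · 130^2 ≡ 57 · 222 ≡ 11 (mod 269).

11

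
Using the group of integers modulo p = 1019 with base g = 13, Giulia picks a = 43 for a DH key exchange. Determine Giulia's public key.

Public value = 13^43 (mod 1019).
13^1 ≡ 13 (mod 1019)
13^2 = (13^1)^2 ≡ 13^2 = 169 ≡ 169 (mod 1019)
13^4 = (13^2)^2 ≡ 169^2 = 28561 ≡ 29 (mod 1019)
13^8 = (13^4)^2 ≡ 29^2 = 841 ≡ 841 (mod 1019)
13^16 = (13^8)^2 ≡ 841^2 = 707281 ≡ 95 (mod 1019)
13^32 = (13^16)^2 ≡ 95^2 = 9025 ≡ 873 (mod 1019)
13^43 = 13^32 · 13^8 · 13^2 · 13^1 ≡ 873 · 841 · 169 · 13 ≡ 47 (mod 1019).

47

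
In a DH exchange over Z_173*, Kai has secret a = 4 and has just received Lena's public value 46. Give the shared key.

43

Shared key K = 46^4 mod 173.
46^1 ≡ 46 (mod 173)
46^2 = (46^1)^2 ≡ 46^2 = 2116 ≡ 40 (mod 173)
46^4 = (46^2)^2 ≡ 40^2 = 1600 ≡ 43 (mod 173)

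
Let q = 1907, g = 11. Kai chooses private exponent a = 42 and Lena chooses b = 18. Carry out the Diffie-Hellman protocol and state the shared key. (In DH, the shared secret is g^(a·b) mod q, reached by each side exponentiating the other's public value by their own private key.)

Kai sends A = g^a mod q = 11^42 mod 1907.
11^1 ≡ 11 (mod 1907)
11^2 = (11^1)^2 ≡ 11^2 = 121 ≡ 121 (mod 1907)
11^4 = (11^2)^2 ≡ 121^2 = 14641 ≡ 1292 (mod 1907)
11^8 = (11^4)^2 ≡ 1292^2 = 1669264 ≡ 639 (mod 1907)
11^16 = (11^8)^2 ≡ 639^2 = 408321 ≡ 223 (mod 1907)
11^32 = (11^16)^2 ≡ 223^2 = 49729 ≡ 147 (mod 1907)
11^42 = 11^32 · 11^8 · 11^2 ≡ 147 · 639 · 121 ≡ 173 (mod 1907).
So A = 173. Lena then computes K = A^b mod q = 173^18 mod 1907.
173^1 ≡ 173 (mod 1907)
173^2 = (173^1)^2 ≡ 173^2 = 29929 ≡ 1324 (mod 1907)
173^4 = (173^2)^2 ≡ 1324^2 = 1752976 ≡ 443 (mod 1907)
173^8 = (173^4)^2 ≡ 443^2 = 196249 ≡ 1735 (mod 1907)
173^16 = (173^8)^2 ≡ 1735^2 = 3010225 ≡ 979 (mod 1907)
173^18 = 173^16 · 173^2 ≡ 979 · 1324 ≡ 1343 (mod 1907).

1343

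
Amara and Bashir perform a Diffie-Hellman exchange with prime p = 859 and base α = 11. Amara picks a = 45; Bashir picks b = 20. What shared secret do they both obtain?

228

Bashir sends B = α^b mod p = 11^20 mod 859.
11^1 ≡ 11 (mod 859)
11^2 = (11^1)^2 ≡ 11^2 = 121 ≡ 121 (mod 859)
11^4 = (11^2)^2 ≡ 121^2 = 14641 ≡ 38 (mod 859)
11^8 = (11^4)^2 ≡ 38^2 = 1444 ≡ 585 (mod 859)
11^16 = (11^8)^2 ≡ 585^2 = 342225 ≡ 343 (mod 859)
11^20 = 11^16 · 11^4 ≡ 343 · 38 ≡ 149 (mod 859).
So B = 149. Amara then computes K = B^a mod p = 149^45 mod 859.
149^1 ≡ 149 (mod 859)
149^2 = (149^1)^2 ≡ 149^2 = 22201 ≡ 726 (mod 859)
149^4 = (149^2)^2 ≡ 726^2 = 527076 ≡ 509 (mod 859)
149^8 = (149^4)^2 ≡ 509^2 = 259081 ≡ 522 (mod 859)
149^16 = (149^8)^2 ≡ 522^2 = 272484 ≡ 181 (mod 859)
149^32 = (149^16)^2 ≡ 181^2 = 32761 ≡ 119 (mod 859)
149^45 = 149^32 · 149^8 · 149^4 · 149^1 ≡ 119 · 522 · 509 · 149 ≡ 228 (mod 859).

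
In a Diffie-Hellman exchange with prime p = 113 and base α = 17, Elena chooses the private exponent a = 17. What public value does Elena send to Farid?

45

Public value = 17^17 mod 113.
17^1 ≡ 17 (mod 113)
17^2 = (17^1)^2 ≡ 17^2 = 289 ≡ 63 (mod 113)
17^4 = (17^2)^2 ≡ 63^2 = 3969 ≡ 14 (mod 113)
17^8 = (17^4)^2 ≡ 14^2 = 196 ≡ 83 (mod 113)
17^16 = (17^8)^2 ≡ 83^2 = 6889 ≡ 109 (mod 113)
17^17 = 17^16 · 17^1 ≡ 109 · 17 ≡ 45 (mod 113).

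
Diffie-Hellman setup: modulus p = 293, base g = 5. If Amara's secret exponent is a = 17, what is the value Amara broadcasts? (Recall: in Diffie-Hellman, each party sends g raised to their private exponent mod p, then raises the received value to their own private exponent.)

151

Public value = 5^17 mod 293.
5^1 ≡ 5 (mod 293)
5^2 = (5^1)^2 ≡ 5^2 = 25 ≡ 25 (mod 293)
5^4 = (5^2)^2 ≡ 25^2 = 625 ≡ 39 (mod 293)
5^8 = (5^4)^2 ≡ 39^2 = 1521 ≡ 56 (mod 293)
5^16 = (5^8)^2 ≡ 56^2 = 3136 ≡ 206 (mod 293)
5^17 = 5^16 · 5^1 ≡ 206 · 5 ≡ 151 (mod 293).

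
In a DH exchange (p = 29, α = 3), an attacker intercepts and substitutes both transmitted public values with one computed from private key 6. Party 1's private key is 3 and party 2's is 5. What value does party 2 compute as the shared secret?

Party 2 receives an attacker's public value M = 3^6 mod 29 instead of the honest one.
3^1 ≡ 3 (mod 29)
3^2 = (3^1)^2 ≡ 3^2 = 9 ≡ 9 (mod 29)
3^4 = (3^2)^2 ≡ 9^2 = 81 ≡ 23 (mod 29)
3^6 = 3^4 · 3^2 ≡ 23 · 9 ≡ 4 (mod 29).
So M = 4. Party 2 computes K = M^5 mod 29.
4^1 ≡ 4 (mod 29)
4^2 = (4^1)^2 ≡ 4^2 = 16 ≡ 16 (mod 29)
4^4 = (4^2)^2 ≡ 16^2 = 256 ≡ 24 (mod 29)
4^5 = 4^4 · 4^1 ≡ 24 · 4 ≡ 9 (mod 29).

9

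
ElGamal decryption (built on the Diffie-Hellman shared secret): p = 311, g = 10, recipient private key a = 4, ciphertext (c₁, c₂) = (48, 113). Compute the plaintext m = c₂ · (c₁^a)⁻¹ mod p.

48

Shared mask s = c₁^a mod p = 48^4 mod 311.
48^1 ≡ 48 (mod 311)
48^2 = (48^1)^2 ≡ 48^2 = 2304 ≡ 127 (mod 311)
48^4 = (48^2)^2 ≡ 127^2 = 16129 ≡ 268 (mod 311)
So s = 268; s⁻¹ ≡ 94 (mod 311).
m = c₂ · s⁻¹ mod 311 = 113 · 94 mod 311 = 48.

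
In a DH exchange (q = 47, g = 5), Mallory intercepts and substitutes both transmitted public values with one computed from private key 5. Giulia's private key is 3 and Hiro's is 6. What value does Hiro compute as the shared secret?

Hiro receives Mallory's public value M = 5^5 mod 47 instead of the honest one.
5^1 ≡ 5 (mod 47)
5^2 = (5^1)^2 ≡ 5^2 = 25 ≡ 25 (mod 47)
5^4 = (5^2)^2 ≡ 25^2 = 625 ≡ 14 (mod 47)
5^5 = 5^4 · 5^1 ≡ 14 · 5 ≡ 23 (mod 47).
So M = 23. Hiro computes K = M^6 mod 47.
23^1 ≡ 23 (mod 47)
23^2 = (23^1)^2 ≡ 23^2 = 529 ≡ 12 (mod 47)
23^4 = (23^2)^2 ≡ 12^2 = 144 ≡ 3 (mod 47)
23^6 = 23^4 · 23^2 ≡ 3 · 12 ≡ 36 (mod 47).

36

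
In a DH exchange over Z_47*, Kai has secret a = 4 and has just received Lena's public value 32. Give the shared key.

6

Shared key K = 32^4 mod 47.
32^1 ≡ 32 (mod 47)
32^2 = (32^1)^2 ≡ 32^2 = 1024 ≡ 37 (mod 47)
32^4 = (32^2)^2 ≡ 37^2 = 1369 ≡ 6 (mod 47)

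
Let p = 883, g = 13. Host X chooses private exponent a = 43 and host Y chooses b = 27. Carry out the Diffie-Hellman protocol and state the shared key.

126

Host X sends A = g^a mod p = 13^43 mod 883.
13^1 ≡ 13 (mod 883)
13^2 = (13^1)^2 ≡ 13^2 = 169 ≡ 169 (mod 883)
13^4 = (13^2)^2 ≡ 169^2 = 28561 ≡ 305 (mod 883)
13^8 = (13^4)^2 ≡ 305^2 = 93025 ≡ 310 (mod 883)
13^16 = (13^8)^2 ≡ 310^2 = 96100 ≡ 736 (mod 883)
13^32 = (13^16)^2 ≡ 736^2 = 541696 ≡ 417 (mod 883)
13^43 = 13^32 · 13^8 · 13^2 · 13^1 ≡ 417 · 310 · 169 · 13 ≡ 719 (mod 883).
So A = 719. Host Y then computes K = A^b mod p = 719^27 mod 883.
719^1 ≡ 719 (mod 883)
719^2 = (719^1)^2 ≡ 719^2 = 516961 ≡ 406 (mod 883)
719^4 = (719^2)^2 ≡ 406^2 = 164836 ≡ 598 (mod 883)
719^8 = (719^4)^2 ≡ 598^2 = 357604 ≡ 872 (mod 883)
719^16 = (719^8)^2 ≡ 872^2 = 760384 ≡ 121 (mod 883)
719^27 = 719^16 · 719^8 · 719^2 · 719^1 ≡ 121 · 872 · 406 · 719 ≡ 126 (mod 883).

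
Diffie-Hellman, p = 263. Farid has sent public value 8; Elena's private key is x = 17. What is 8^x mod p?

178

Shared key K = 8^17 mod 263.
8^1 ≡ 8 (mod 263)
8^2 = (8^1)^2 ≡ 8^2 = 64 ≡ 64 (mod 263)
8^4 = (8^2)^2 ≡ 64^2 = 4096 ≡ 151 (mod 263)
8^8 = (8^4)^2 ≡ 151^2 = 22801 ≡ 183 (mod 263)
8^16 = (8^8)^2 ≡ 183^2 = 33489 ≡ 88 (mod 263)
8^17 = 8^16 · 8^1 ≡ 88 · 8 ≡ 178 (mod 263).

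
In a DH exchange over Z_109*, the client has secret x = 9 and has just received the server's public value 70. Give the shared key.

41

Shared key K = 70^9 mod 109.
70^1 ≡ 70 (mod 109)
70^2 = (70^1)^2 ≡ 70^2 = 4900 ≡ 104 (mod 109)
70^4 = (70^2)^2 ≡ 104^2 = 10816 ≡ 25 (mod 109)
70^8 = (70^4)^2 ≡ 25^2 = 625 ≡ 80 (mod 109)
70^9 = 70^8 · 70^1 ≡ 80 · 70 ≡ 41 (mod 109).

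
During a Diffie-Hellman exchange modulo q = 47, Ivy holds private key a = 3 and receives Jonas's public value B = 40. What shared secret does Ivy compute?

Shared key K = 40^3 mod 47.
40^1 ≡ 40 (mod 47)
40^2 = (40^1)^2 ≡ 40^2 = 1600 ≡ 2 (mod 47)
40^3 = 40^2 · 40^1 ≡ 2 · 40 ≡ 33 (mod 47).

33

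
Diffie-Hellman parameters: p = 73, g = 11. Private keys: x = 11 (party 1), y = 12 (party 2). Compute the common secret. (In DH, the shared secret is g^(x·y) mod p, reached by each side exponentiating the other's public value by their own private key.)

Party 2 sends B = g^y mod p = 11^12 mod 73.
11^1 ≡ 11 (mod 73)
11^2 = (11^1)^2 ≡ 11^2 = 121 ≡ 48 (mod 73)
11^4 = (11^2)^2 ≡ 48^2 = 2304 ≡ 41 (mod 73)
11^8 = (11^4)^2 ≡ 41^2 = 1681 ≡ 2 (mod 73)
11^12 = 11^8 · 11^4 ≡ 2 · 41 ≡ 9 (mod 73).
So B = 9. Party 1 then computes K = B^x mod p = 9^11 mod 73.
9^1 ≡ 9 (mod 73)
9^2 = (9^1)^2 ≡ 9^2 = 81 ≡ 8 (mod 73)
9^4 = (9^2)^2 ≡ 8^2 = 64 ≡ 64 (mod 73)
9^8 = (9^4)^2 ≡ 64^2 = 4096 ≡ 8 (mod 73)
9^11 = 9^8 · 9^2 · 9^1 ≡ 8 · 8 · 9 ≡ 65 (mod 73).

65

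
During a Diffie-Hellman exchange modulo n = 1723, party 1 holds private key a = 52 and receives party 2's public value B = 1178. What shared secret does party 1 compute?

207

Shared key K = 1178^52 mod 1723.
1178^1 ≡ 1178 (mod 1723)
1178^2 = (1178^1)^2 ≡ 1178^2 = 1387684 ≡ 669 (mod 1723)
1178^4 = (1178^2)^2 ≡ 669^2 = 447561 ≡ 1304 (mod 1723)
1178^8 = (1178^4)^2 ≡ 1304^2 = 1700416 ≡ 1538 (mod 1723)
1178^16 = (1178^8)^2 ≡ 1538^2 = 2365444 ≡ 1488 (mod 1723)
1178^32 = (1178^16)^2 ≡ 1488^2 = 2214144 ≡ 89 (mod 1723)
1178^52 = 1178^32 · 1178^16 · 1178^4 ≡ 89 · 1488 · 1304 ≡ 207 (mod 1723).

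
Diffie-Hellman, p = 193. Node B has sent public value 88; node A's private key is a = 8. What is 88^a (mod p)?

9

Shared key K = 88^8 mod 193.
88^1 ≡ 88 (mod 193)
88^2 = (88^1)^2 ≡ 88^2 = 7744 ≡ 24 (mod 193)
88^4 = (88^2)^2 ≡ 24^2 = 576 ≡ 190 (mod 193)
88^8 = (88^4)^2 ≡ 190^2 = 36100 ≡ 9 (mod 193)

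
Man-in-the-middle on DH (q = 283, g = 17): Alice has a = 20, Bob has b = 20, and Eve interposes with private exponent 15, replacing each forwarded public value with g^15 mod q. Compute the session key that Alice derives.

66

Alice receives Eve's public value M = 17^15 mod 283 instead of the honest one.
17^1 ≡ 17 (mod 283)
17^2 = (17^1)^2 ≡ 17^2 = 289 ≡ 6 (mod 283)
17^4 = (17^2)^2 ≡ 6^2 = 36 ≡ 36 (mod 283)
17^8 = (17^4)^2 ≡ 36^2 = 1296 ≡ 164 (mod 283)
17^15 = 17^8 · 17^4 · 17^2 · 17^1 ≡ 164 · 36 · 6 · 17 ≡ 267 (mod 283).
So M = 267. Alice computes K = M^20 mod 283.
267^1 ≡ 267 (mod 283)
267^2 = (267^1)^2 ≡ 267^2 = 71289 ≡ 256 (mod 283)
267^4 = (267^2)^2 ≡ 256^2 = 65536 ≡ 163 (mod 283)
267^8 = (267^4)^2 ≡ 163^2 = 26569 ≡ 250 (mod 283)
267^16 = (267^8)^2 ≡ 250^2 = 62500 ≡ 240 (mod 283)
267^20 = 267^16 · 267^4 ≡ 240 · 163 ≡ 66 (mod 283).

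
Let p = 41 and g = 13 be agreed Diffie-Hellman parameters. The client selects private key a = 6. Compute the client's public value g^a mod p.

Public value = 13^6 mod 41.
13^1 ≡ 13 (mod 41)
13^2 = (13^1)^2 ≡ 13^2 = 169 ≡ 5 (mod 41)
13^4 = (13^2)^2 ≡ 5^2 = 25 ≡ 25 (mod 41)
13^6 = 13^4 · 13^2 ≡ 25 · 5 ≡ 2 (mod 41).

2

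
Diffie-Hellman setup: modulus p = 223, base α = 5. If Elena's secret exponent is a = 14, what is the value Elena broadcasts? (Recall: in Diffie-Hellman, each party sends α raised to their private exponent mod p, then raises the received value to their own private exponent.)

Public value = 5^14 (mod 223).
5^1 ≡ 5 (mod 223)
5^2 = (5^1)^2 ≡ 5^2 = 25 ≡ 25 (mod 223)
5^4 = (5^2)^2 ≡ 25^2 = 625 ≡ 179 (mod 223)
5^8 = (5^4)^2 ≡ 179^2 = 32041 ≡ 152 (mod 223)
5^14 = 5^8 · 5^4 · 5^2 ≡ 152 · 179 · 25 ≡ 50 (mod 223).

50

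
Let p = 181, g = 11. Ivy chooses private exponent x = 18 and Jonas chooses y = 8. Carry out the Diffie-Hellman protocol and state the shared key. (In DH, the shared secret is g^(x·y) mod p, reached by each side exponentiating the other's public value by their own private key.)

Jonas sends B = g^y mod p = 11^8 mod 181.
11^1 ≡ 11 (mod 181)
11^2 = (11^1)^2 ≡ 11^2 = 121 ≡ 121 (mod 181)
11^4 = (11^2)^2 ≡ 121^2 = 14641 ≡ 161 (mod 181)
11^8 = (11^4)^2 ≡ 161^2 = 25921 ≡ 38 (mod 181)
So B = 38. Ivy then computes K = B^x mod p = 38^18 mod 181.
38^1 ≡ 38 (mod 181)
38^2 = (38^1)^2 ≡ 38^2 = 1444 ≡ 177 (mod 181)
38^4 = (38^2)^2 ≡ 177^2 = 31329 ≡ 16 (mod 181)
38^8 = (38^4)^2 ≡ 16^2 = 256 ≡ 75 (mod 181)
38^16 = (38^8)^2 ≡ 75^2 = 5625 ≡ 14 (mod 181)
38^18 = 38^16 · 38^2 ≡ 14 · 177 ≡ 125 (mod 181).

125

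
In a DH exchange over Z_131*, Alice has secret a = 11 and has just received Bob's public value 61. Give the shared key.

Shared key K = 61^11 mod 131.
61^1 ≡ 61 (mod 131)
61^2 = (61^1)^2 ≡ 61^2 = 3721 ≡ 53 (mod 131)
61^4 = (61^2)^2 ≡ 53^2 = 2809 ≡ 58 (mod 131)
61^8 = (61^4)^2 ≡ 58^2 = 3364 ≡ 89 (mod 131)
61^11 = 61^8 · 61^2 · 61^1 ≡ 89 · 53 · 61 ≡ 61 (mod 131).

61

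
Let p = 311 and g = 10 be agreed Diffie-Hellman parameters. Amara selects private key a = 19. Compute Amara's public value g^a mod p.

229

Public value = 10^19 mod 311.
10^1 ≡ 10 (mod 311)
10^2 = (10^1)^2 ≡ 10^2 = 100 ≡ 100 (mod 311)
10^4 = (10^2)^2 ≡ 100^2 = 10000 ≡ 48 (mod 311)
10^8 = (10^4)^2 ≡ 48^2 = 2304 ≡ 127 (mod 311)
10^16 = (10^8)^2 ≡ 127^2 = 16129 ≡ 268 (mod 311)
10^19 = 10^16 · 10^2 · 10^1 ≡ 268 · 100 · 10 ≡ 229 (mod 311).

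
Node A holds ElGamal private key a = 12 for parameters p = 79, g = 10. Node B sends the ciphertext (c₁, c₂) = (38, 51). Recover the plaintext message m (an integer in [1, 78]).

42

Shared mask s = c₁^a mod p = 38^12 mod 79.
38^1 ≡ 38 (mod 79)
38^2 = (38^1)^2 ≡ 38^2 = 1444 ≡ 22 (mod 79)
38^4 = (38^2)^2 ≡ 22^2 = 484 ≡ 10 (mod 79)
38^8 = (38^4)^2 ≡ 10^2 = 100 ≡ 21 (mod 79)
38^12 = 38^8 · 38^4 ≡ 21 · 10 ≡ 52 (mod 79).
So s = 52; s⁻¹ ≡ 38 (mod 79).
m = c₂ · s⁻¹ mod 79 = 51 · 38 mod 79 = 42.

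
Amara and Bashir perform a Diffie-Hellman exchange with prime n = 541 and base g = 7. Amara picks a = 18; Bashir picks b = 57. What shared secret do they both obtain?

Bashir sends B = g^b mod n = 7^57 mod 541.
7^1 ≡ 7 (mod 541)
7^2 = (7^1)^2 ≡ 7^2 = 49 ≡ 49 (mod 541)
7^4 = (7^2)^2 ≡ 49^2 = 2401 ≡ 237 (mod 541)
7^8 = (7^4)^2 ≡ 237^2 = 56169 ≡ 446 (mod 541)
7^16 = (7^8)^2 ≡ 446^2 = 198916 ≡ 369 (mod 541)
7^32 = (7^16)^2 ≡ 369^2 = 136161 ≡ 370 (mod 541)
7^57 = 7^32 · 7^16 · 7^8 · 7^1 ≡ 370 · 369 · 446 · 7 ≡ 334 (mod 541).
So B = 334. Amara then computes K = B^a mod n = 334^18 mod 541.
334^1 ≡ 334 (mod 541)
334^2 = (334^1)^2 ≡ 334^2 = 111556 ≡ 110 (mod 541)
334^4 = (334^2)^2 ≡ 110^2 = 12100 ≡ 198 (mod 541)
334^8 = (334^4)^2 ≡ 198^2 = 39204 ≡ 252 (mod 541)
334^16 = (334^8)^2 ≡ 252^2 = 63504 ≡ 207 (mod 541)
334^18 = 334^16 · 334^2 ≡ 207 · 110 ≡ 48 (mod 541).

48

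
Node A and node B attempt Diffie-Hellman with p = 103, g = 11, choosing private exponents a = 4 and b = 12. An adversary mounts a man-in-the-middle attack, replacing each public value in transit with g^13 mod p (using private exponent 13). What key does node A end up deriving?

Node A receives an adversary's public value M = 11^13 mod 103 instead of the honest one.
11^1 ≡ 11 (mod 103)
11^2 = (11^1)^2 ≡ 11^2 = 121 ≡ 18 (mod 103)
11^4 = (11^2)^2 ≡ 18^2 = 324 ≡ 15 (mod 103)
11^8 = (11^4)^2 ≡ 15^2 = 225 ≡ 19 (mod 103)
11^13 = 11^8 · 11^4 · 11^1 ≡ 19 · 15 · 11 ≡ 45 (mod 103).
So M = 45. Node A computes K = M^4 mod 103.
45^1 ≡ 45 (mod 103)
45^2 = (45^1)^2 ≡ 45^2 = 2025 ≡ 68 (mod 103)
45^4 = (45^2)^2 ≡ 68^2 = 4624 ≡ 92 (mod 103)

92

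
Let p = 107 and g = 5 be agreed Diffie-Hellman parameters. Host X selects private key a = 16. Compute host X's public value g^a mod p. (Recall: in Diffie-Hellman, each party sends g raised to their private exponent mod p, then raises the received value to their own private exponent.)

Public value = 5^16 mod 107.
5^1 ≡ 5 (mod 107)
5^2 = (5^1)^2 ≡ 5^2 = 25 ≡ 25 (mod 107)
5^4 = (5^2)^2 ≡ 25^2 = 625 ≡ 90 (mod 107)
5^8 = (5^4)^2 ≡ 90^2 = 8100 ≡ 75 (mod 107)
5^16 = (5^8)^2 ≡ 75^2 = 5625 ≡ 61 (mod 107)

61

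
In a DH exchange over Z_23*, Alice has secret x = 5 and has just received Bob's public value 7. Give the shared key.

Shared key K = 7^5 mod 23.
7^1 ≡ 7 (mod 23)
7^2 = (7^1)^2 ≡ 7^2 = 49 ≡ 3 (mod 23)
7^4 = (7^2)^2 ≡ 3^2 = 9 ≡ 9 (mod 23)
7^5 = 7^4 · 7^1 ≡ 9 · 7 ≡ 17 (mod 23).

17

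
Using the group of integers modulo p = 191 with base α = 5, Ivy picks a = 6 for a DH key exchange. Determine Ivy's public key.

154

Public value = 5^6 (mod 191).
5^1 ≡ 5 (mod 191)
5^2 = (5^1)^2 ≡ 5^2 = 25 ≡ 25 (mod 191)
5^4 = (5^2)^2 ≡ 25^2 = 625 ≡ 52 (mod 191)
5^6 = 5^4 · 5^2 ≡ 52 · 25 ≡ 154 (mod 191).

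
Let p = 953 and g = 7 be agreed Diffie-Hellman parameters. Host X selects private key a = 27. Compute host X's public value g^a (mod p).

584

Public value = 7^27 (mod 953).
7^1 ≡ 7 (mod 953)
7^2 = (7^1)^2 ≡ 7^2 = 49 ≡ 49 (mod 953)
7^4 = (7^2)^2 ≡ 49^2 = 2401 ≡ 495 (mod 953)
7^8 = (7^4)^2 ≡ 495^2 = 245025 ≡ 104 (mod 953)
7^16 = (7^8)^2 ≡ 104^2 = 10816 ≡ 333 (mod 953)
7^27 = 7^16 · 7^8 · 7^2 · 7^1 ≡ 333 · 104 · 49 · 7 ≡ 584 (mod 953).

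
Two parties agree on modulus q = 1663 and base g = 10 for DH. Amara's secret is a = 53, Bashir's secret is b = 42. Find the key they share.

1355

Amara sends A = g^a mod q = 10^53 mod 1663.
10^1 ≡ 10 (mod 1663)
10^2 = (10^1)^2 ≡ 10^2 = 100 ≡ 100 (mod 1663)
10^4 = (10^2)^2 ≡ 100^2 = 10000 ≡ 22 (mod 1663)
10^8 = (10^4)^2 ≡ 22^2 = 484 ≡ 484 (mod 1663)
10^16 = (10^8)^2 ≡ 484^2 = 234256 ≡ 1436 (mod 1663)
10^32 = (10^16)^2 ≡ 1436^2 = 2062096 ≡ 1639 (mod 1663)
10^53 = 10^32 · 10^16 · 10^4 · 10^1 ≡ 1639 · 1436 · 22 · 10 ≡ 1200 (mod 1663).
So A = 1200. Bashir then computes K = A^b mod q = 1200^42 mod 1663.
1200^1 ≡ 1200 (mod 1663)
1200^2 = (1200^1)^2 ≡ 1200^2 = 1440000 ≡ 1505 (mod 1663)
1200^4 = (1200^2)^2 ≡ 1505^2 = 2265025 ≡ 19 (mod 1663)
1200^8 = (1200^4)^2 ≡ 19^2 = 361 ≡ 361 (mod 1663)
1200^16 = (1200^8)^2 ≡ 361^2 = 130321 ≡ 607 (mod 1663)
1200^32 = (1200^16)^2 ≡ 607^2 = 368449 ≡ 926 (mod 1663)
1200^42 = 1200^32 · 1200^8 · 1200^2 ≡ 926 · 361 · 1505 ≡ 1355 (mod 1663).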